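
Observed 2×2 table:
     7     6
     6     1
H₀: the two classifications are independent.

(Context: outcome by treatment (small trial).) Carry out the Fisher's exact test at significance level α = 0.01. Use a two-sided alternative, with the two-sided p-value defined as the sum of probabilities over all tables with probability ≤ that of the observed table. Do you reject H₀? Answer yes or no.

Margins: r₁=13, r₂=7, c₁=13, c₂=7, n=20
p_obs = C(13,7)·C(7,6)/C(20,13); sum pmf over tables with pmf ≤ p_obs
p-value (two-sided) = 0.32853
At α=0.01: p ≥ α → fail to reject H₀

reject H₀: no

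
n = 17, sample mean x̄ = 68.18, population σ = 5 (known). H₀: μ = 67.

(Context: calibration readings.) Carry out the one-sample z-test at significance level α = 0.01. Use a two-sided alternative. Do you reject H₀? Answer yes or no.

reject H₀: no

SE = σ/√n = 5/√17 = 1.2127
z = (x̄−μ₀)/SE = (68.18−67)/1.2127 = 0.9731
p-value (two-sided) = 0.33053
At α=0.01: p ≥ α → fail to reject H₀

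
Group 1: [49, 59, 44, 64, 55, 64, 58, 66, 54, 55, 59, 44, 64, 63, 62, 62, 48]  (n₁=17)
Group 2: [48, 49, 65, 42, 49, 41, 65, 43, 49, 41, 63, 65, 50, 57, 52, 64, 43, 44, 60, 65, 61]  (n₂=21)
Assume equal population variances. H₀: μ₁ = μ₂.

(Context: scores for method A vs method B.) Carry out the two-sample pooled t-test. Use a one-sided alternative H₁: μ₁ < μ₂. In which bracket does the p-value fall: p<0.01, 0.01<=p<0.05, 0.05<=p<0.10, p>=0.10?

x̄₁=57.059, s₁=7.172, n₁=17
x̄₂=53.143, s₂=9.216, n₂=21
s_p² = [16·7.172² + 20·9.216²]/36 = 70.0420
SE = √(s_p²·(1/17+1/21)) = 2.7305
t = (57.059−53.143)/2.7305 = 1.4342
df = 36
p-value (one-sided, H₁ less) = 0.91992
→ bracket: p>=0.10

p-value bracket: p>=0.10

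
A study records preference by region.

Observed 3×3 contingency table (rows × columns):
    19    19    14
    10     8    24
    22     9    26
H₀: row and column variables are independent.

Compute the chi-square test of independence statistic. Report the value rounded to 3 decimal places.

test statistic = 12.448

Row totals [52, 42, 57], col totals [51, 36, 64], n=151
χ² = (19−17.56)²/17.56 + (19−12.40)²/12.40 + (14−22.04)²/22.04 + (10−14.19)²/14.19 + (8−10.01)²/10.01 + (24−17.80)²/17.80 + (22−19.25)²/19.25 + (9−13.59)²/13.59 + (26−24.16)²/24.16 = 12.4476
df = 4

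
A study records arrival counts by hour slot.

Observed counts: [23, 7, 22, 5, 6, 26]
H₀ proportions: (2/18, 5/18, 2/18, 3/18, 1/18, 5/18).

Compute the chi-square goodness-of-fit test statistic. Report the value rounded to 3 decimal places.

test statistic = 51.730

n = 89; E_i = n·p_i = [9.89, 24.72, 9.89, 14.83, 4.94, 24.72]
χ² = (23−9.89)²/9.89 + (7−24.72)²/24.72 + (22−9.89)²/9.89 + (5−14.83)²/14.83 + (6−4.94)²/4.94 + (26−24.72)²/24.72 = 51.7303
df = 5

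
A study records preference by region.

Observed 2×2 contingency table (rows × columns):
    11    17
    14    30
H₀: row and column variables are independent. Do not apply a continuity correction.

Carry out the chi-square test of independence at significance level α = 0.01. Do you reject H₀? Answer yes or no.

reject H₀: no

Row totals [28, 44], col totals [25, 47], n=72
χ² = (11−9.72)²/9.72 + (17−18.28)²/18.28 + (14−15.28)²/15.28 + (30−28.72)²/28.72 = 0.4210
df = 1
p-value (upper-tail) = 0.51645
At α=0.01: p ≥ α → fail to reject H₀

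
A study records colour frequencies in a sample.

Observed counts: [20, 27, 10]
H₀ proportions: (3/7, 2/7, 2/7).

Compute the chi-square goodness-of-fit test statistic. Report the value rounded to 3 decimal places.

test statistic = 10.278

n = 57; E_i = n·p_i = [24.43, 16.29, 16.29]
χ² = (20−24.43)²/24.43 + (27−16.29)²/16.29 + (10−16.29)²/16.29 = 10.2778
df = 2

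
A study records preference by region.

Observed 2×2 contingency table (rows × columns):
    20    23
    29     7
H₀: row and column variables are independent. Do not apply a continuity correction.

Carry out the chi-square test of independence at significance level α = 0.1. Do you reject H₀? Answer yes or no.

Row totals [43, 36], col totals [49, 30], n=79
χ² = (20−26.67)²/26.67 + (23−16.33)²/16.33 + (29−22.33)²/22.33 + (7−13.67)²/13.67 = 9.6418
df = 1
p-value (upper-tail) = 0.00190
At α=0.1: p < α → reject H₀

reject H₀: yes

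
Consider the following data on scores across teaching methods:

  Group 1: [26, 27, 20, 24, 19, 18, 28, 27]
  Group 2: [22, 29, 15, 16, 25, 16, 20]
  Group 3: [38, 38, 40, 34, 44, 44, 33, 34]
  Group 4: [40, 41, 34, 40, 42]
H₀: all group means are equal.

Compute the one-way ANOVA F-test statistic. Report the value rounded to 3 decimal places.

test statistic = 34.274

Group means [23.62, 20.43, 38.12, 39.40], grand mean 29.786
SSB = Σnᵢ(x̄ᵢ−x̄)² = 1935.050; SSW = ΣΣ(x−x̄ᵢ)² = 451.664
MSB = 1935.050/3 = 645.0167; MSW = 451.664/24 = 18.8193
F = MSB/MSW = 34.2741
df = (3, 24)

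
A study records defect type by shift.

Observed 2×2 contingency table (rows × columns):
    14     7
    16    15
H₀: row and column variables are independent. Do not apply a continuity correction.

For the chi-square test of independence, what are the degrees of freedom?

degrees of freedom = 1

df = (r−1)(c−1) = (2−1)·(2−1) = 1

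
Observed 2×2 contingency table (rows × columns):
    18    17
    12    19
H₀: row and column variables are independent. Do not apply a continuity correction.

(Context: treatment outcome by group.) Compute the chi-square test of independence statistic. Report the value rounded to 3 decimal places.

Row totals [35, 31], col totals [30, 36], n=66
χ² = (18−15.91)²/15.91 + (17−19.09)²/19.09 + (12−14.09)²/14.09 + (19−16.91)²/16.91 = 1.0726
df = 1

test statistic = 1.073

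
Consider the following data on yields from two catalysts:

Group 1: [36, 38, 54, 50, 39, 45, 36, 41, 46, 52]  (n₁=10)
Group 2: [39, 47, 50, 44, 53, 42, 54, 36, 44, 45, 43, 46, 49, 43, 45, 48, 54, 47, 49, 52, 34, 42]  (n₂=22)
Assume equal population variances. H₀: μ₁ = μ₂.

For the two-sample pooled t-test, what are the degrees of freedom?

degrees of freedom = 30

df = n₁ + n₂ − 2 = 10 + 22 − 2 = 30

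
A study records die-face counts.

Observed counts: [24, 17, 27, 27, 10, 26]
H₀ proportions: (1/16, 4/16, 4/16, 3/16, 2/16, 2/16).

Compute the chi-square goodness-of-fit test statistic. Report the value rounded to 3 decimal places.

n = 131; E_i = n·p_i = [8.19, 32.75, 32.75, 24.56, 16.38, 16.38]
χ² = (24−8.19)²/8.19 + (17−32.75)²/32.75 + (27−32.75)²/32.75 + (27−24.56)²/24.56 + (10−16.38)²/16.38 + (26−16.38)²/16.38 = 47.5038
df = 5

test statistic = 47.504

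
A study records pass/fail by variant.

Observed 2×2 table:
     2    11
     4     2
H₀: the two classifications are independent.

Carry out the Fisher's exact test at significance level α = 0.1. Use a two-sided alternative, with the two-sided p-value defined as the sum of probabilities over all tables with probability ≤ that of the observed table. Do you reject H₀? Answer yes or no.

reject H₀: yes

Margins: r₁=13, r₂=6, c₁=6, c₂=13, n=19
p_obs = C(13,2)·C(6,4)/C(19,6); sum pmf over tables with pmf ≤ p_obs
p-value (two-sided) = 0.04603
At α=0.1: p < α → reject H₀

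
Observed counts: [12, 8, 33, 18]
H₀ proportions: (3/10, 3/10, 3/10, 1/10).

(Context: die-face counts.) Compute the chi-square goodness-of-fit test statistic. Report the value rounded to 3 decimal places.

test statistic = 35.526

n = 71; E_i = n·p_i = [21.30, 21.30, 21.30, 7.10]
χ² = (12−21.30)²/21.30 + (8−21.30)²/21.30 + (33−21.30)²/21.30 + (18−7.10)²/7.10 = 35.5258
df = 3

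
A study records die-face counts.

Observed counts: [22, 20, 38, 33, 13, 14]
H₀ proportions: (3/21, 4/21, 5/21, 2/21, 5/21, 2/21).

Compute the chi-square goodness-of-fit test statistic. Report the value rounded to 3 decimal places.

n = 140; E_i = n·p_i = [20.00, 26.67, 33.33, 13.33, 33.33, 13.33]
χ² = (22−20.00)²/20.00 + (20−26.67)²/26.67 + (38−33.33)²/33.33 + (33−13.33)²/13.33 + (13−33.33)²/33.33 + (14−13.33)²/13.33 = 43.9650
df = 5

test statistic = 43.965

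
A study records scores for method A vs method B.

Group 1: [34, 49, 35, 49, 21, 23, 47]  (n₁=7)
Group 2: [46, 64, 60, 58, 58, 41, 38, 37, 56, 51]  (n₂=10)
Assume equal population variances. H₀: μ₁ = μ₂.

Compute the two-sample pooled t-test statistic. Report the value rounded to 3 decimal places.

test statistic = -2.664

x̄₁=36.857, s₁=11.922, n₁=7
x̄₂=50.900, s₂=9.792, n₂=10
s_p² = [6·11.922² + 9·9.792²]/15 = 114.3838
SE = √(s_p²·(1/7+1/10)) = 5.2706
t = (36.857−50.900)/5.2706 = -2.6644
df = 15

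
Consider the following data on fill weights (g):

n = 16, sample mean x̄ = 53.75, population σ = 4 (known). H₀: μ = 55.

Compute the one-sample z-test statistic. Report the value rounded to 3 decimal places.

test statistic = -1.250

SE = σ/√n = 4/√16 = 1.0000
z = (x̄−μ₀)/SE = (53.75−55)/1.0000 = -1.2500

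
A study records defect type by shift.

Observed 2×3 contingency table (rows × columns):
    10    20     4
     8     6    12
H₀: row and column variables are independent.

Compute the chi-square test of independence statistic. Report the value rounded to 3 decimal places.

test statistic = 10.888

Row totals [34, 26], col totals [18, 26, 16], n=60
χ² = (10−10.20)²/10.20 + (20−14.73)²/14.73 + (4−9.07)²/9.07 + (8−7.80)²/7.80 + (6−11.27)²/11.27 + (12−6.93)²/6.93 = 10.8876
df = 2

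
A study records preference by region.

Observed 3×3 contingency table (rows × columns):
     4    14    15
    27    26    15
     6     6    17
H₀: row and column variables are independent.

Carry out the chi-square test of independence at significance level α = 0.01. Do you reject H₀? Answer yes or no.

reject H₀: yes

Row totals [33, 68, 29], col totals [37, 46, 47], n=130
χ² = (4−9.39)²/9.39 + (14−11.68)²/11.68 + (15−11.93)²/11.93 + (27−19.35)²/19.35 + (26−24.06)²/24.06 + (15−24.58)²/24.58 + (6−8.25)²/8.25 + (6−10.26)²/10.26 + (17−10.48)²/10.48 = 17.6952
df = 4
p-value (upper-tail) = 0.00142
At α=0.01: p < α → reject H₀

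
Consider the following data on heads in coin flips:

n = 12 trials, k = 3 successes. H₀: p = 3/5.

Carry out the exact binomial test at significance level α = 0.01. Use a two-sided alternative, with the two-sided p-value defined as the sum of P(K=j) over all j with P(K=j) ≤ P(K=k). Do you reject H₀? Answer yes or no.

reject H₀: no

Exact binomial: n=12, k=3, p₀=3/5=0.6000
P(X=j) = C(n,j)·p₀^j·(1−p₀)^(n−j); p = Σ P(X=j) over j with P(X=j) ≤ P(X=3)
p-value (two-sided) = 0.01744
At α=0.01: p ≥ α → fail to reject H₀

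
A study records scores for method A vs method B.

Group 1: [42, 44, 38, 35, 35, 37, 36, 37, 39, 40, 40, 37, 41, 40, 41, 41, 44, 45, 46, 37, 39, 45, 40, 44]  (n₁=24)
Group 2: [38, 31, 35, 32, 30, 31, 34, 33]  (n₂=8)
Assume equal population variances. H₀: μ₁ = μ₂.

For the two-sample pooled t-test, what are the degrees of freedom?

df = n₁ + n₂ − 2 = 24 + 8 − 2 = 30

degrees of freedom = 30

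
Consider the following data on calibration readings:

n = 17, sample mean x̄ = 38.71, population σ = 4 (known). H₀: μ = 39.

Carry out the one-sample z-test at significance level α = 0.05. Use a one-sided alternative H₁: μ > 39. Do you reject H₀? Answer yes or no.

SE = σ/√n = 4/√17 = 0.9701
z = (x̄−μ₀)/SE = (38.71−39)/0.9701 = -0.2989
p-value (one-sided, H₁ greater) = 0.61750
At α=0.05: p ≥ α → fail to reject H₀

reject H₀: no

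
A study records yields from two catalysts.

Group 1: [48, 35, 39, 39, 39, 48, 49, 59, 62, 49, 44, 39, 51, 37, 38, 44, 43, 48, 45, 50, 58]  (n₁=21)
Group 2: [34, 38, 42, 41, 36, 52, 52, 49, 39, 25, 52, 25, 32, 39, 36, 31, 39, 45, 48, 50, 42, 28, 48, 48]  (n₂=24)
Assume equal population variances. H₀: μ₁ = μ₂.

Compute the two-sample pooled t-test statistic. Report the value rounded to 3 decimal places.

test statistic = 2.272

x̄₁=45.905, s₁=7.483, n₁=21
x̄₂=40.458, s₂=8.465, n₂=24
s_p² = [20·7.483² + 23·8.465²]/43 = 64.3667
SE = √(s_p²·(1/21+1/24)) = 2.3973
t = (45.905−40.458)/2.3973 = 2.2719
df = 43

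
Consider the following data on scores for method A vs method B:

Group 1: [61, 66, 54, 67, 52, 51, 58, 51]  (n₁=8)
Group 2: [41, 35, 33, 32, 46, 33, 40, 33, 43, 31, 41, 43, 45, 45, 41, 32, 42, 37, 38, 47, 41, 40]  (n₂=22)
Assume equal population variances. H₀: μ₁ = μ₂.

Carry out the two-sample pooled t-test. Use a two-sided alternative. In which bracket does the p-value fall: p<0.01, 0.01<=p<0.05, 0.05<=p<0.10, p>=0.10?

p-value bracket: p<0.01

x̄₁=57.500, s₁=6.568, n₁=8
x̄₂=39.045, s₂=5.047, n₂=22
s_p² = [7·6.568² + 21·5.047²]/28 = 29.8912
SE = √(s_p²·(1/8+1/22)) = 2.2572
t = (57.500−39.045)/2.2572 = 8.1757
df = 28
p-value (two-sided) = 0.00000
→ bracket: p<0.01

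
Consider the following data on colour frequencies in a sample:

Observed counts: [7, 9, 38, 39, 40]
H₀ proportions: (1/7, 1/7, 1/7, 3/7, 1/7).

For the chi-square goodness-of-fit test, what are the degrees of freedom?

df = k − 1 = 5 − 1 = 4

degrees of freedom = 4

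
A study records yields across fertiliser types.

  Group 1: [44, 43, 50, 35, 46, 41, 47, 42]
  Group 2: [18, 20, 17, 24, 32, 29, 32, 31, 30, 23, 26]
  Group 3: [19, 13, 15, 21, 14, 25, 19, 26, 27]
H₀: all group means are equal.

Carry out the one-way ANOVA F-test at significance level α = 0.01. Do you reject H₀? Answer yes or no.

Group means [43.50, 25.64, 19.89], grand mean 28.893
SSB = Σnᵢ(x̄ᵢ−x̄)² = 2553.244; SSW = ΣΣ(x−x̄ᵢ)² = 679.434
MSB = 2553.244/2 = 1276.6221; MSW = 679.434/25 = 27.1774
F = MSB/MSW = 46.9737
df = (2, 25)
p-value (upper-tail) = 0.00000
At α=0.01: p < α → reject H₀

reject H₀: yes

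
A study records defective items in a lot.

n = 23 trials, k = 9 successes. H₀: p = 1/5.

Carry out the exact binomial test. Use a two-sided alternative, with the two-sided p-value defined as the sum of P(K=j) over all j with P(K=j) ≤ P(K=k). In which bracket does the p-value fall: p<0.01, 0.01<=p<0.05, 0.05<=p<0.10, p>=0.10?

Exact binomial: n=23, k=9, p₀=1/5=0.2000
P(X=j) = C(n,j)·p₀^j·(1−p₀)^(n−j); p = Σ P(X=j) over j with P(X=j) ≤ P(X=9)
p-value (two-sided) = 0.03325
→ bracket: 0.01<=p<0.05

p-value bracket: 0.01<=p<0.05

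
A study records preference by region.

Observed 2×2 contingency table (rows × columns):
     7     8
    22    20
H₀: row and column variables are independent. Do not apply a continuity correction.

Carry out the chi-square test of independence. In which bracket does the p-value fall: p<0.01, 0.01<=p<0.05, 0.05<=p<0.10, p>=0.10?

p-value bracket: p>=0.10

Row totals [15, 42], col totals [29, 28], n=57
χ² = (7−7.63)²/7.63 + (8−7.37)²/7.37 + (22−21.37)²/21.37 + (20−20.63)²/20.63 = 0.1444
df = 1
p-value (upper-tail) = 0.70394
→ bracket: p>=0.10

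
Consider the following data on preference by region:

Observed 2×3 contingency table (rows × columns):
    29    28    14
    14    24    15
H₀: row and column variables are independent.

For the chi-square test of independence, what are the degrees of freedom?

df = (r−1)(c−1) = (2−1)·(3−1) = 2

degrees of freedom = 2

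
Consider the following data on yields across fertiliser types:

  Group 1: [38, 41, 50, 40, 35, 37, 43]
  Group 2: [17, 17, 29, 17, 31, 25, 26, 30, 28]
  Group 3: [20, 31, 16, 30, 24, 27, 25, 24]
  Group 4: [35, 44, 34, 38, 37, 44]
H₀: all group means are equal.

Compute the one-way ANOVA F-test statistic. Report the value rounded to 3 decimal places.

Group means [40.57, 24.44, 24.62, 38.67], grand mean 31.100
SSB = Σnᵢ(x̄ᵢ−x̄)² = 1705.555; SSW = ΣΣ(x−x̄ᵢ)² = 689.145
MSB = 1705.555/3 = 568.5184; MSW = 689.145/26 = 26.5056
F = MSB/MSW = 21.4490
df = (3, 26)

test statistic = 21.449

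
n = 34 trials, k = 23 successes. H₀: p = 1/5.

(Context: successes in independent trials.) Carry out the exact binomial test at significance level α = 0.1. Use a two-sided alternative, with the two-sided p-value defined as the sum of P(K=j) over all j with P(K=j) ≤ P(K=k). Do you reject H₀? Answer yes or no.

reject H₀: yes

Exact binomial: n=34, k=23, p₀=1/5=0.2000
P(X=j) = C(n,j)·p₀^j·(1−p₀)^(n−j); p = Σ P(X=j) over j with P(X=j) ≤ P(X=23)
p-value (two-sided) = 0.00000
At α=0.1: p < α → reject H₀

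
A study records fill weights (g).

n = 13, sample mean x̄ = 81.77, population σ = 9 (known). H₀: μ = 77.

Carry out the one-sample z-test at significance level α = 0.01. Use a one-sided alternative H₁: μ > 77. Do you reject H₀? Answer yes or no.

SE = σ/√n = 9/√13 = 2.4962
z = (x̄−μ₀)/SE = (81.77−77)/2.4962 = 1.9109
p-value (one-sided, H₁ greater) = 0.02801
At α=0.01: p ≥ α → fail to reject H₀

reject H₀: no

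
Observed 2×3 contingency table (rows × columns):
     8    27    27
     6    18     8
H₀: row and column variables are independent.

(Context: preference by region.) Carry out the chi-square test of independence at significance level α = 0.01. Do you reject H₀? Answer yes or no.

Row totals [62, 32], col totals [14, 45, 35], n=94
χ² = (8−9.23)²/9.23 + (27−29.68)²/29.68 + (27−23.09)²/23.09 + (6−4.77)²/4.77 + (18−15.32)²/15.32 + (8−11.91)²/11.91 = 3.1460
df = 2
p-value (upper-tail) = 0.20743
At α=0.01: p ≥ α → fail to reject H₀

reject H₀: no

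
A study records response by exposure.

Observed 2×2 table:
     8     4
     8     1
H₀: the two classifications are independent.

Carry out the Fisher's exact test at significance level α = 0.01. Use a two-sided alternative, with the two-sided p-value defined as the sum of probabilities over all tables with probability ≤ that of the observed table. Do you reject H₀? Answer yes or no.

reject H₀: no

Margins: r₁=12, r₂=9, c₁=16, c₂=5, n=21
p_obs = C(12,8)·C(9,8)/C(21,16); sum pmf over tables with pmf ≤ p_obs
p-value (two-sided) = 0.33835
At α=0.01: p ≥ α → fail to reject H₀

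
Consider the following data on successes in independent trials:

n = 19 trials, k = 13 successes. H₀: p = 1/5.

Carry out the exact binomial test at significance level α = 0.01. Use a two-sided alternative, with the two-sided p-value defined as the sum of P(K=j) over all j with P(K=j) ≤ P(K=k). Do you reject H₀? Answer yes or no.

Exact binomial: n=19, k=13, p₀=1/5=0.2000
P(X=j) = C(n,j)·p₀^j·(1−p₀)^(n−j); p = Σ P(X=j) over j with P(X=j) ≤ P(X=13)
p-value (two-sided) = 0.00001
At α=0.01: p < α → reject H₀

reject H₀: yes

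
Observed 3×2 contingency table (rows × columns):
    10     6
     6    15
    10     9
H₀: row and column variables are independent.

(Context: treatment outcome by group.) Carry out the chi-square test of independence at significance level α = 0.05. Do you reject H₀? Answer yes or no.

Row totals [16, 21, 19], col totals [26, 30], n=56
χ² = (10−7.43)²/7.43 + (6−8.57)²/8.57 + (6−9.75)²/9.75 + (15−11.25)²/11.25 + (10−8.82)²/8.82 + (9−10.18)²/10.18 = 4.6478
df = 2
p-value (upper-tail) = 0.09789
At α=0.05: p ≥ α → fail to reject H₀

reject H₀: no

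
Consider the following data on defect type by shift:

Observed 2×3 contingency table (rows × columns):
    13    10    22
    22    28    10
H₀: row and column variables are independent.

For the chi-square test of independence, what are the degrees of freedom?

df = (r−1)(c−1) = (2−1)·(3−1) = 2

degrees of freedom = 2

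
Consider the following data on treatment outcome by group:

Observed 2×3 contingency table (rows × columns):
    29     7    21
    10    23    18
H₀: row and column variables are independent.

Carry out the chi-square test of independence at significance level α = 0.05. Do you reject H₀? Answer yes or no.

Row totals [57, 51], col totals [39, 30, 39], n=108
χ² = (29−20.58)²/20.58 + (7−15.83)²/15.83 + (21−20.58)²/20.58 + (10−18.42)²/18.42 + (23−14.17)²/14.17 + (18−18.42)²/18.42 = 17.7419
df = 2
p-value (upper-tail) = 0.00014
At α=0.05: p < α → reject H₀

reject H₀: yes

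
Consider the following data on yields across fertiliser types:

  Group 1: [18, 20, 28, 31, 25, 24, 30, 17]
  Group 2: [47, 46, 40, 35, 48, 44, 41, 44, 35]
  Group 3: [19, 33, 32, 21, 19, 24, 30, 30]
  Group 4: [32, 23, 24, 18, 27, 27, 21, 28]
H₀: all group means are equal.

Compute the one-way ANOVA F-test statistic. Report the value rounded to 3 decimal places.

Group means [24.12, 42.22, 26.00, 25.00], grand mean 29.727
SSB = Σnᵢ(x̄ᵢ−x̄)² = 1946.115; SSW = ΣΣ(x−x̄ᵢ)² = 770.431
MSB = 1946.115/3 = 648.7050; MSW = 770.431/29 = 26.5666
F = MSB/MSW = 24.4181
df = (3, 29)

test statistic = 24.418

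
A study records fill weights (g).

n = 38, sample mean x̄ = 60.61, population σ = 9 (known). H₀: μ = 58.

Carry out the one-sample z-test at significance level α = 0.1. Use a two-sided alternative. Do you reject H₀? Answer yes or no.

SE = σ/√n = 9/√38 = 1.4600
z = (x̄−μ₀)/SE = (60.61−58)/1.4600 = 1.7877
p-value (two-sided) = 0.07383
At α=0.1: p < α → reject H₀

reject H₀: yes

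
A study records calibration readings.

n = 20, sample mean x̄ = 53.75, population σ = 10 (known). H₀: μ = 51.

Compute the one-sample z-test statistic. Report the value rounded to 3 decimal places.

test statistic = 1.230

SE = σ/√n = 10/√20 = 2.2361
z = (x̄−μ₀)/SE = (53.75−51)/2.2361 = 1.2298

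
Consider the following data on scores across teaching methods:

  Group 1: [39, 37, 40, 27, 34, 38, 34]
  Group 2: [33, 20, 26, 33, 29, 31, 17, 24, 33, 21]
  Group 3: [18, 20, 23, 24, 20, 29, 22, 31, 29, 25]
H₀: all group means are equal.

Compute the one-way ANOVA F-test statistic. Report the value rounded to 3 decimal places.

Group means [35.57, 26.70, 24.10], grand mean 28.037
SSB = Σnᵢ(x̄ᵢ−x̄)² = 570.249; SSW = ΣΣ(x−x̄ᵢ)² = 612.714
MSB = 570.249/2 = 285.1243; MSW = 612.714/24 = 25.5298
F = MSB/MSW = 11.1683
df = (2, 24)

test statistic = 11.168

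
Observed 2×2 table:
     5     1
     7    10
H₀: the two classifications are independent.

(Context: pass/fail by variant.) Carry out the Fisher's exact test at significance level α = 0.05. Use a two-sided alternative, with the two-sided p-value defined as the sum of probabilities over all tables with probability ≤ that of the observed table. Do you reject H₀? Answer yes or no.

reject H₀: no

Margins: r₁=6, r₂=17, c₁=12, c₂=11, n=23
p_obs = C(6,5)·C(17,7)/C(23,12); sum pmf over tables with pmf ≤ p_obs
p-value (two-sided) = 0.15495
At α=0.05: p ≥ α → fail to reject H₀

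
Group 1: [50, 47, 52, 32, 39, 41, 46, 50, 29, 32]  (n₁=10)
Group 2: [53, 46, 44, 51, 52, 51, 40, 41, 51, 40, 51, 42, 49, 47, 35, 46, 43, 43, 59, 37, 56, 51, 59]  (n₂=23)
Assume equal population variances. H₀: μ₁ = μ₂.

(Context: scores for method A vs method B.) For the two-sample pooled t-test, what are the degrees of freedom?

degrees of freedom = 31

df = n₁ + n₂ − 2 = 10 + 23 − 2 = 31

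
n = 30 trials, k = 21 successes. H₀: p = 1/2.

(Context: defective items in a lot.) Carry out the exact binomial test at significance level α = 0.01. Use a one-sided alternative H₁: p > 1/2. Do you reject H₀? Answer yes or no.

reject H₀: no

Exact binomial: n=30, k=21, p₀=1/2=0.5000
P(X≥21) from Σ C(n,i)·p₀^i·(1−p₀)^(n−i)
p-value (one-sided, H₁ greater) = 0.02139
At α=0.01: p ≥ α → fail to reject H₀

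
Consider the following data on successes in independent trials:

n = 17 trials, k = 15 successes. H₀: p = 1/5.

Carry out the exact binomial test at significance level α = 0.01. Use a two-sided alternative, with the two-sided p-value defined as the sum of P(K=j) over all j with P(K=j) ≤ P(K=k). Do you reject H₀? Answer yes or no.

reject H₀: yes

Exact binomial: n=17, k=15, p₀=1/5=0.2000
P(X=j) = C(n,j)·p₀^j·(1−p₀)^(n−j); p = Σ P(X=j) over j with P(X=j) ≤ P(X=15)
p-value (two-sided) = 0.00000
At α=0.01: p < α → reject H₀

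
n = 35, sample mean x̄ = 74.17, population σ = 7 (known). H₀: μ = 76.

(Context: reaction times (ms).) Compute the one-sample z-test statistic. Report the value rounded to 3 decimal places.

test statistic = -1.547

SE = σ/√n = 7/√35 = 1.1832
z = (x̄−μ₀)/SE = (74.17−76)/1.1832 = -1.5466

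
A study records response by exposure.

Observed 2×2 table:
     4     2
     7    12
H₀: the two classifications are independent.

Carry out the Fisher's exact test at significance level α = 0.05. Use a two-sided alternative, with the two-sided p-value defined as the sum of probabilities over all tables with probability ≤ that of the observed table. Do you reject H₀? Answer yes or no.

Margins: r₁=6, r₂=19, c₁=11, c₂=14, n=25
p_obs = C(6,4)·C(19,7)/C(25,11); sum pmf over tables with pmf ≤ p_obs
p-value (two-sided) = 0.35000
At α=0.05: p ≥ α → fail to reject H₀

reject H₀: no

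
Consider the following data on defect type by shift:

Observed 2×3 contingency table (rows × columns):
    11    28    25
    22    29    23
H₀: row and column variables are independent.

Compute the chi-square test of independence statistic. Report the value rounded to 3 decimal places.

Row totals [64, 74], col totals [33, 57, 48], n=138
χ² = (11−15.30)²/15.30 + (28−26.43)²/26.43 + (25−22.26)²/22.26 + (22−17.70)²/17.70 + (29−30.57)²/30.57 + (23−25.74)²/25.74 = 3.0590
df = 2

test statistic = 3.059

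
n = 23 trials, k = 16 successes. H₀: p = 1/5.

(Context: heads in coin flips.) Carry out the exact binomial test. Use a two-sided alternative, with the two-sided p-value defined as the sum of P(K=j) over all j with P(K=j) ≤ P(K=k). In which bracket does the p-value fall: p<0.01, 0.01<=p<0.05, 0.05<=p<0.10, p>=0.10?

Exact binomial: n=23, k=16, p₀=1/5=0.2000
P(X=j) = C(n,j)·p₀^j·(1−p₀)^(n−j); p = Σ P(X=j) over j with P(X=j) ≤ P(X=16)
p-value (two-sided) = 0.00000
→ bracket: p<0.01

p-value bracket: p<0.01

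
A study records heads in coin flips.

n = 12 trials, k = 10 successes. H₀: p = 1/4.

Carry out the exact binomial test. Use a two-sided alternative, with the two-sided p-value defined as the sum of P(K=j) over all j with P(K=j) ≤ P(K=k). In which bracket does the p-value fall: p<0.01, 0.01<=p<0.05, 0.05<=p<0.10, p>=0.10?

Exact binomial: n=12, k=10, p₀=1/4=0.2500
P(X=j) = C(n,j)·p₀^j·(1−p₀)^(n−j); p = Σ P(X=j) over j with P(X=j) ≤ P(X=10)
p-value (two-sided) = 0.00004
→ bracket: p<0.01

p-value bracket: p<0.01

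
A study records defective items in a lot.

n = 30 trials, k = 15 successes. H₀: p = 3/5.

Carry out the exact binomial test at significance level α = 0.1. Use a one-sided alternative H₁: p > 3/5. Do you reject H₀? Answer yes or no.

Exact binomial: n=30, k=15, p₀=3/5=0.6000
P(X≥15) from Σ C(n,i)·p₀^i·(1−p₀)^(n−i)
p-value (one-sided, H₁ greater) = 0.90294
At α=0.1: p ≥ α → fail to reject H₀

reject H₀: no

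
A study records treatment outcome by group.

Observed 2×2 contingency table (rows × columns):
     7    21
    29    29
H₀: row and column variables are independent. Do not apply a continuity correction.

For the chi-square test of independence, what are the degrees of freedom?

degrees of freedom = 1

df = (r−1)(c−1) = (2−1)·(2−1) = 1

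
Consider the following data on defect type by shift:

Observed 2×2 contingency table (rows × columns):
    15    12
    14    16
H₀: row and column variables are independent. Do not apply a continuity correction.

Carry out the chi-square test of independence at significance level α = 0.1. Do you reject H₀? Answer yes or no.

reject H₀: no

Row totals [27, 30], col totals [29, 28], n=57
χ² = (15−13.74)²/13.74 + (12−13.26)²/13.26 + (14−15.26)²/15.26 + (16−14.74)²/14.74 = 0.4493
df = 1
p-value (upper-tail) = 0.50269
At α=0.1: p ≥ α → fail to reject H₀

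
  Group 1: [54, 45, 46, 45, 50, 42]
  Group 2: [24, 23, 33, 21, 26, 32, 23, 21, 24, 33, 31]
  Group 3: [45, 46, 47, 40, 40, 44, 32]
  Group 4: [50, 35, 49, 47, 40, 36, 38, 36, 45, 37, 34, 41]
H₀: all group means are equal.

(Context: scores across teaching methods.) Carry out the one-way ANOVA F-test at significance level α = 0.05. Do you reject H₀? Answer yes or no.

reject H₀: yes

Group means [47.00, 26.45, 42.00, 40.67], grand mean 37.639
SSB = Σnᵢ(x̄ᵢ−x̄)² = 2144.912; SSW = ΣΣ(x−x̄ᵢ)² = 843.394
MSB = 2144.912/3 = 714.9705; MSW = 843.394/32 = 26.3561
F = MSB/MSW = 27.1274
df = (3, 32)
p-value (upper-tail) = 0.00000
At α=0.05: p < α → reject H₀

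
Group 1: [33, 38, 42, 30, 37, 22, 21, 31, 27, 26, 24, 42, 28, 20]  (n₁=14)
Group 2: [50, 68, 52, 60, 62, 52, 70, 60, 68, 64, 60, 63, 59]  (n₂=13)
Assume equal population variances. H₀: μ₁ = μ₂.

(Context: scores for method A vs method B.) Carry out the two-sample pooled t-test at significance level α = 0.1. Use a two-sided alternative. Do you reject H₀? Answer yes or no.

reject H₀: yes

x̄₁=30.071, s₁=7.447, n₁=14
x̄₂=60.615, s₂=6.332, n₂=13
s_p² = [13·7.447² + 12·6.332²]/25 = 48.0802
SE = √(s_p²·(1/14+1/13)) = 2.6707
t = (30.071−60.615)/2.6707 = -11.4366
df = 25
p-value (two-sided) = 0.00000
At α=0.1: p < α → reject H₀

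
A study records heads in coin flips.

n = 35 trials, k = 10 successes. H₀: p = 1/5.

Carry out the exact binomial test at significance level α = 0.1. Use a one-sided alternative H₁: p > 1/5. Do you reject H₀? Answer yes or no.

Exact binomial: n=35, k=10, p₀=1/5=0.2000
P(X≥10) from Σ C(n,i)·p₀^i·(1−p₀)^(n−i)
p-value (one-sided, H₁ greater) = 0.14573
At α=0.1: p ≥ α → fail to reject H₀

reject H₀: no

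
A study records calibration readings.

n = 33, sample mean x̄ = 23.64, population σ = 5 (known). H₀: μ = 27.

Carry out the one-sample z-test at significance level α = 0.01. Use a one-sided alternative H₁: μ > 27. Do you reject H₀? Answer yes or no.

SE = σ/√n = 5/√33 = 0.8704
z = (x̄−μ₀)/SE = (23.64−27)/0.8704 = -3.8603
p-value (one-sided, H₁ greater) = 0.99994
At α=0.01: p ≥ α → fail to reject H₀

reject H₀: no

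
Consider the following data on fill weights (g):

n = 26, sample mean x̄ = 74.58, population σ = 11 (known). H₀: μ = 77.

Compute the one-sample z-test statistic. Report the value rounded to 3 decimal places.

test statistic = -1.122

SE = σ/√n = 11/√26 = 2.1573
z = (x̄−μ₀)/SE = (74.58−77)/2.1573 = -1.1218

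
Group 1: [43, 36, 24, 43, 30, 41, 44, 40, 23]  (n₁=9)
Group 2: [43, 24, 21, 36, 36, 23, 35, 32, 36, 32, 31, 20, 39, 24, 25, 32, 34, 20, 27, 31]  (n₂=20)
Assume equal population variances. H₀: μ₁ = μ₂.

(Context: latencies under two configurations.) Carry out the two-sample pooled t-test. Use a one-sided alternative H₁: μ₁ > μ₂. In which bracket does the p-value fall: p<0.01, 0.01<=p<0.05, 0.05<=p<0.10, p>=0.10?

p-value bracket: 0.01<=p<0.05

x̄₁=36.000, s₁=8.307, n₁=9
x̄₂=30.050, s₂=6.684, n₂=20
s_p² = [8·8.307² + 19·6.684²]/27 = 51.8870
SE = √(s_p²·(1/9+1/20)) = 2.8913
t = (36.000−30.050)/2.8913 = 2.0579
df = 27
p-value (one-sided, H₁ greater) = 0.02469
→ bracket: 0.01<=p<0.05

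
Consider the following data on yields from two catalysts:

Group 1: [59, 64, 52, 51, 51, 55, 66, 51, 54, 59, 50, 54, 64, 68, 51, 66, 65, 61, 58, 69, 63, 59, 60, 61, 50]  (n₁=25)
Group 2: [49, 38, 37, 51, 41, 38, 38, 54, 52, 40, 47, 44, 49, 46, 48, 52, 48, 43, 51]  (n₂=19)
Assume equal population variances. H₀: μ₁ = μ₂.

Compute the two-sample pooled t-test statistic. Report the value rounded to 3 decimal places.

test statistic = 7.136

x̄₁=58.440, s₁=6.178, n₁=25
x̄₂=45.579, s₂=5.561, n₂=19
s_p² = [24·6.178² + 18·5.561²]/42 = 35.0665
SE = √(s_p²·(1/25+1/19)) = 1.8023
t = (58.440−45.579)/1.8023 = 7.1359
df = 42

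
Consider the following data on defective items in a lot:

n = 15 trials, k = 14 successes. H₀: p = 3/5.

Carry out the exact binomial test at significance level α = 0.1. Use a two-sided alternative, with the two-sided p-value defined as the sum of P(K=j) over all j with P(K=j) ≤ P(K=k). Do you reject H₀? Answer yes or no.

Exact binomial: n=15, k=14, p₀=3/5=0.6000
P(X=j) = C(n,j)·p₀^j·(1−p₀)^(n−j); p = Σ P(X=j) over j with P(X=j) ≤ P(X=14)
p-value (two-sided) = 0.00710
At α=0.1: p < α → reject H₀

reject H₀: yes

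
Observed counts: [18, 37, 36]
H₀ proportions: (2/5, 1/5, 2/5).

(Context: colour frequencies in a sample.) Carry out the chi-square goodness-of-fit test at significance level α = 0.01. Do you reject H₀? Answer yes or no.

n = 91; E_i = n·p_i = [36.40, 18.20, 36.40]
χ² = (18−36.40)²/36.40 + (37−18.20)²/18.20 + (36−36.40)²/36.40 = 28.7253
df = 2
p-value (upper-tail) = 0.00000
At α=0.01: p < α → reject H₀

reject H₀: yes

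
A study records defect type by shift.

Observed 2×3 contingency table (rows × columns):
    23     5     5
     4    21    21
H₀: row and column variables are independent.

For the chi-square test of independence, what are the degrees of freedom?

degrees of freedom = 2

df = (r−1)(c−1) = (2−1)·(3−1) = 2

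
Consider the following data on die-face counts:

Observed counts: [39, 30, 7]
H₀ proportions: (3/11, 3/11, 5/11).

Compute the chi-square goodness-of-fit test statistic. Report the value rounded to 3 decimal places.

test statistic = 42.221

n = 76; E_i = n·p_i = [20.73, 20.73, 34.55]
χ² = (39−20.73)²/20.73 + (30−20.73)²/20.73 + (7−34.55)²/34.55 = 42.2211
df = 2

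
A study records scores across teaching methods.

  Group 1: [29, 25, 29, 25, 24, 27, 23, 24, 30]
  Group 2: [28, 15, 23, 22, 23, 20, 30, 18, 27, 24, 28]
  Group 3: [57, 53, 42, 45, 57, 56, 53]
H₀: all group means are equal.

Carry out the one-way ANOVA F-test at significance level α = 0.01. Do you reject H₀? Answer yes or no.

Group means [26.22, 23.45, 51.86], grand mean 31.741
SSB = Σnᵢ(x̄ᵢ−x̄)² = 3862.045; SSW = ΣΣ(x−x̄ᵢ)² = 483.140
MSB = 3862.045/2 = 1931.0226; MSW = 483.140/24 = 20.1308
F = MSB/MSW = 95.9236
df = (2, 24)
p-value (upper-tail) = 0.00000
At α=0.01: p < α → reject H₀

reject H₀: yes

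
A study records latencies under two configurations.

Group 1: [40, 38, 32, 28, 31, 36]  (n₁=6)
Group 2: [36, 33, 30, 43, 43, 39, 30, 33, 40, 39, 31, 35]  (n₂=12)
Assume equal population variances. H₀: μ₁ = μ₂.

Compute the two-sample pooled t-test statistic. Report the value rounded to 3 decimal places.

x̄₁=34.167, s₁=4.579, n₁=6
x̄₂=36.000, s₂=4.748, n₂=12
s_p² = [5·4.579² + 11·4.748²]/16 = 22.0521
SE = √(s_p²·(1/6+1/12)) = 2.3480
t = (34.167−36.000)/2.3480 = -0.7808
df = 16

test statistic = -0.781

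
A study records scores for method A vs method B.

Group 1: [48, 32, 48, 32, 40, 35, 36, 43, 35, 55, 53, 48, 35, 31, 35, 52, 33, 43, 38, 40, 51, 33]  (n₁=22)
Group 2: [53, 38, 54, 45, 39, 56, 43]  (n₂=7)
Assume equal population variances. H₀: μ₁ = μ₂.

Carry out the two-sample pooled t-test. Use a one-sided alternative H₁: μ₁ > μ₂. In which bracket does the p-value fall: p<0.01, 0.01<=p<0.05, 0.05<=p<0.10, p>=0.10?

x̄₁=40.727, s₁=7.820, n₁=22
x̄₂=46.857, s₂=7.426, n₂=7
s_p² = [21·7.820² + 6·7.426²]/27 = 59.8230
SE = √(s_p²·(1/22+1/7)) = 3.3564
t = (40.727−46.857)/3.3564 = -1.8263
df = 27
p-value (one-sided, H₁ greater) = 0.96056
→ bracket: p>=0.10

p-value bracket: p>=0.10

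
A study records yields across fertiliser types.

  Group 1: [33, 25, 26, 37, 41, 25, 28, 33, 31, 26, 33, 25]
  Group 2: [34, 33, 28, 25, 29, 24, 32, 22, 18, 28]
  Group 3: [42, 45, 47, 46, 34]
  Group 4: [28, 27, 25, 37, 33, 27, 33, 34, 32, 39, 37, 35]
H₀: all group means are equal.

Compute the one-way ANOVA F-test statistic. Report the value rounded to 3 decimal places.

test statistic = 11.099

Group means [30.25, 27.30, 42.80, 32.25], grand mean 31.718
SSB = Σnᵢ(x̄ᵢ−x̄)² = 838.497; SSW = ΣΣ(x−x̄ᵢ)² = 881.400
MSB = 838.497/3 = 279.4991; MSW = 881.400/35 = 25.1829
F = MSB/MSW = 11.0988
df = (3, 35)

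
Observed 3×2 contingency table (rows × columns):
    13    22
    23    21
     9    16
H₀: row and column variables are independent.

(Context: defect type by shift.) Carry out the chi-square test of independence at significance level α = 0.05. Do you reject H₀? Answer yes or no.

reject H₀: no

Row totals [35, 44, 25], col totals [45, 59], n=104
χ² = (13−15.14)²/15.14 + (22−19.86)²/19.86 + (23−19.04)²/19.04 + (21−24.96)²/24.96 + (9−10.82)²/10.82 + (16−14.18)²/14.18 = 2.5264
df = 2
p-value (upper-tail) = 0.28275
At α=0.05: p ≥ α → fail to reject H₀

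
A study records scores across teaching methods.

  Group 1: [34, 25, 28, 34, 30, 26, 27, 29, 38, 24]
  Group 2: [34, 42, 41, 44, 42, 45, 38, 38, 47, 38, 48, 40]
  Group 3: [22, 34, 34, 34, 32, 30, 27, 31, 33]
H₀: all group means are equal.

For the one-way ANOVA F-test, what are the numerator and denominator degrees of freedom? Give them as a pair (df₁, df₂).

degrees of freedom = [2, 28]

k = 3 groups, N = 31 total
df = (k−1, N−k) = (3−1, 31−3) = (2, 28)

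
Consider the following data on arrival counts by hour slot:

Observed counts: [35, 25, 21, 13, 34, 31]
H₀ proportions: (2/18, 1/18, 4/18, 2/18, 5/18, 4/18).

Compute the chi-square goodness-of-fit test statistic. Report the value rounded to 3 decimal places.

n = 159; E_i = n·p_i = [17.67, 8.83, 35.33, 17.67, 44.17, 35.33]
χ² = (35−17.67)²/17.67 + (25−8.83)²/8.83 + (21−35.33)²/35.33 + (13−17.67)²/17.67 + (34−44.17)²/44.17 + (31−35.33)²/35.33 = 56.5132
df = 5

test statistic = 56.513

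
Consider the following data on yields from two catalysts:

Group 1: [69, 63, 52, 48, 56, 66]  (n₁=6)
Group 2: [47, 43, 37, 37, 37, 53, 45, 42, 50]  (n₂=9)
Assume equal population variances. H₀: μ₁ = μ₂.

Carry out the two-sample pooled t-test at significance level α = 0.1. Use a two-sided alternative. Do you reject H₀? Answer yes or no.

x̄₁=59.000, s₁=8.295, n₁=6
x̄₂=43.444, s₂=5.876, n₂=9
s_p² = [5·8.295² + 8·5.876²]/13 = 47.7094
SE = √(s_p²·(1/6+1/9)) = 3.6404
t = (59.000−43.444)/3.6404 = 4.2730
df = 13
p-value (two-sided) = 0.00091
At α=0.1: p < α → reject H₀

reject H₀: yes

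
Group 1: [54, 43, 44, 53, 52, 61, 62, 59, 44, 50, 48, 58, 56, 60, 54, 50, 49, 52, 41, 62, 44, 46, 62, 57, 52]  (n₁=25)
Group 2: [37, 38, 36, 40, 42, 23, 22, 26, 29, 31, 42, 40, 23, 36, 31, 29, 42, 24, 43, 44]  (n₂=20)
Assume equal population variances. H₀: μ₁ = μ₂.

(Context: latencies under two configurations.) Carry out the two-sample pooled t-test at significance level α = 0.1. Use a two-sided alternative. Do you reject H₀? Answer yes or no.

reject H₀: yes

x̄₁=52.520, s₁=6.571, n₁=25
x̄₂=33.900, s₂=7.594, n₂=20
s_p² = [24·6.571² + 19·7.594²]/43 = 49.5823
SE = √(s_p²·(1/25+1/20)) = 2.1124
t = (52.520−33.900)/2.1124 = 8.8144
df = 43
p-value (two-sided) = 0.00000
At α=0.1: p < α → reject H₀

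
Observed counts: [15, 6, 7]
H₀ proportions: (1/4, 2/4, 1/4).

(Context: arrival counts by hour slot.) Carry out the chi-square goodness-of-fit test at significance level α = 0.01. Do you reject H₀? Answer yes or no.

reject H₀: yes

n = 28; E_i = n·p_i = [7.00, 14.00, 7.00]
χ² = (15−7.00)²/7.00 + (6−14.00)²/14.00 + (7−7.00)²/7.00 = 13.7143
df = 2
p-value (upper-tail) = 0.00105
At α=0.01: p < α → reject H₀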